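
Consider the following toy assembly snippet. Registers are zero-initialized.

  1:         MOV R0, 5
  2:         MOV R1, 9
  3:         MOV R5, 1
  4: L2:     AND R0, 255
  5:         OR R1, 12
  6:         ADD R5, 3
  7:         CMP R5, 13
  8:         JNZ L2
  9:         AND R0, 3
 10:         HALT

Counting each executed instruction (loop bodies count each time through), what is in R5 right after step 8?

4

after MOV R0, 5: R0=5
after MOV R1, 9: R1=9
after MOV R5, 1: R5=1
after AND R0, 255: R0=5&255=5
after OR R1, 12: R1=9|12=13
after ADD R5, 3: R5=1+3=4
CMP R5, 13  (cmp 4,13)
JNZ L2: taken
After step 8: R5 = 4.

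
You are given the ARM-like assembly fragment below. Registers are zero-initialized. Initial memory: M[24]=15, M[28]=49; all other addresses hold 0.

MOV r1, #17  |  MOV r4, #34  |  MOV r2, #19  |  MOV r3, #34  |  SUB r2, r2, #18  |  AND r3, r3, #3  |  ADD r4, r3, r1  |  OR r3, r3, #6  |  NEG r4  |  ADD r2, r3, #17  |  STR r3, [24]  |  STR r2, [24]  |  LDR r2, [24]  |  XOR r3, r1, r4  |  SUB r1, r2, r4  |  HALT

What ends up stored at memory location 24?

23

r1=17
r4=34
r2=19
r3=34
r2=19-18=1
r3=34&3=2
r4=2+17=19
r3=2|6=6
r4=-(19)=-19
r2=6+17=23
STR r3, [24] → M[24]=6
STR r2, [24] → M[24]=23
r2=M[24]=23
r3=17^(-19)=-4
r1=23-(-19)=42
halt.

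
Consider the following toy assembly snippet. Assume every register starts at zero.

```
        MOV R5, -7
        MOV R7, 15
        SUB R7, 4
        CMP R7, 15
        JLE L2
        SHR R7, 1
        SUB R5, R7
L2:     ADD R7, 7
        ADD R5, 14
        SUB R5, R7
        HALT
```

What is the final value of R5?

R5=-7
R7=15
R7=15-4=11
CMP R7, 15  (cmp 11,15)
JLE L2: taken
R7=11+7=18
R5=(-7)+14=7
R5=7-18=-11
halt.

-11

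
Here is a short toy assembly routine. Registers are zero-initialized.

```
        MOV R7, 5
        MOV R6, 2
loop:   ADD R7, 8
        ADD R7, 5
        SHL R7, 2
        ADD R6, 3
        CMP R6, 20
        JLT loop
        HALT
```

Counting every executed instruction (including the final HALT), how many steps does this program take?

after MOV R7, 5: R7=5
after MOV R6, 2: R6=2
after ADD R7, 8: R7=5+8=13
after ADD R7, 5: R7=13+5=18
after SHL R7, 2: R7=18<<2=72
after ADD R6, 3: R6=2+3=5
CMP R6, 20  (cmp 5,20)
JLT loop: taken
after ADD R7, 8: R7=72+8=80
after ADD R7, 5: R7=80+5=85
after SHL R7, 2: R7=85<<2=340
after ADD R6, 3: R6=5+3=8
CMP R6, 20  (cmp 8,20)
JLT loop: taken
after ADD R7, 8: R7=340+8=348
after ADD R7, 5: R7=348+5=353
after SHL R7, 2: R7=353<<2=1412
after ADD R6, 3: R6=8+3=11
CMP R6, 20  (cmp 11,20)
JLT loop: taken
after ADD R7, 8: R7=1412+8=1420
after ADD R7, 5: R7=1420+5=1425
after SHL R7, 2: R7=1425<<2=5700
after ADD R6, 3: R6=11+3=14
CMP R6, 20  (cmp 14,20)
JLT loop: taken
after ADD R7, 8: R7=5700+8=5708
after ADD R7, 5: R7=5708+5=5713
after SHL R7, 2: R7=5713<<2=22852
after ADD R6, 3: R6=14+3=17
CMP R6, 20  (cmp 17,20)
JLT loop: taken
after ADD R7, 8: R7=22852+8=22860
after ADD R7, 5: R7=22860+5=22865
after SHL R7, 2: R7=22865<<2=91460
after ADD R6, 3: R6=17+3=20
CMP R6, 20  (cmp 20,20)
JLT loop: not taken
halt.
Total executed instructions: 39.

39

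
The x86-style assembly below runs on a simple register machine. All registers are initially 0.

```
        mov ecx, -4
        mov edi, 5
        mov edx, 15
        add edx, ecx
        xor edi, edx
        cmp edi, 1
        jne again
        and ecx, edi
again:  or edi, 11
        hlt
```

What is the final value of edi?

mov ecx, -4 → ecx=-4
mov edi, 5 → edi=5
mov edx, 15 → edx=15
add edx, ecx → edx=15+(-4)=11
xor edi, edx → edi=5^11=14
cmp edi, 1  (cmp 14,1)
jne again: taken
or edi, 11 → edi=14|11=15
halt.

15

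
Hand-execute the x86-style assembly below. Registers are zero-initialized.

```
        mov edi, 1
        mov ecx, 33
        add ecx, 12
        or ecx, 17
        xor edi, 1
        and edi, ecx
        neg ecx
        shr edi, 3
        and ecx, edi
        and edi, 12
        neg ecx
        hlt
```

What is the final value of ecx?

0

edi=1
ecx=33
ecx=33+12=45
ecx=45|17=61
edi=1^1=0
edi=0&61=0
ecx=-(61)=-61
edi=0>>3=0
ecx=(-61)&0=0
edi=0&12=0
ecx=-(0)=0
halt.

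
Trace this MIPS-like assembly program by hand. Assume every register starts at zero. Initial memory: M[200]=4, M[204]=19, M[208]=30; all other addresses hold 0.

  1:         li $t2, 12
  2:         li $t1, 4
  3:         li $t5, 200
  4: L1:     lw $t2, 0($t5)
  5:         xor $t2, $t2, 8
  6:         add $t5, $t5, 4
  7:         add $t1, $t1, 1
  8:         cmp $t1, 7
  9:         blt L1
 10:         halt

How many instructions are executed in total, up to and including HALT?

22

after li $t2, 12: $t2=12
after li $t1, 4: $t1=4
after li $t5, 200: $t5=200
after lw $t2, 0($t5): $t2=M[200]=4
after xor $t2, $t2, 8: $t2=4^8=12
after add $t5, $t5, 4: $t5=200+4=204
after add $t1, $t1, 1: $t1=4+1=5
cmp $t1, 7  (cmp 5,7)
blt L1: taken
after lw $t2, 0($t5): $t2=M[204]=19
after xor $t2, $t2, 8: $t2=19^8=27
after add $t5, $t5, 4: $t5=204+4=208
after add $t1, $t1, 1: $t1=5+1=6
cmp $t1, 7  (cmp 6,7)
blt L1: taken
after lw $t2, 0($t5): $t2=M[208]=30
after xor $t2, $t2, 8: $t2=30^8=22
after add $t5, $t5, 4: $t5=208+4=212
after add $t1, $t1, 1: $t1=6+1=7
cmp $t1, 7  (cmp 7,7)
blt L1: not taken
halt.
Total executed instructions: 22.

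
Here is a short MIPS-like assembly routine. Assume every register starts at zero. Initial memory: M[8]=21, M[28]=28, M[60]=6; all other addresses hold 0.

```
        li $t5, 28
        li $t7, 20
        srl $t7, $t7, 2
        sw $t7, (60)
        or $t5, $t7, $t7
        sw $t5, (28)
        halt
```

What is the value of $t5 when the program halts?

li $t5, 28 → $t5=28
li $t7, 20 → $t7=20
srl $t7, $t7, 2 → $t7=20>>2=5
sw $t7, (60) → M[60]=5
or $t5, $t7, $t7 → $t5=5|5=5
sw $t5, (28) → M[28]=5
halt.

5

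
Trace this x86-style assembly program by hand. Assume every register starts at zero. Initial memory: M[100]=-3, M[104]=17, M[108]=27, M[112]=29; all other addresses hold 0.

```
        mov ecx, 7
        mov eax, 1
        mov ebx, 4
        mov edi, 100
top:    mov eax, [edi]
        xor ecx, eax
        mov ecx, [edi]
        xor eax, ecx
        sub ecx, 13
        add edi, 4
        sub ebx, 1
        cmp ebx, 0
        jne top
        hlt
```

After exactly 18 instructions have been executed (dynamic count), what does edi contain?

after mov ecx, 7: ecx=7
after mov eax, 1: eax=1
after mov ebx, 4: ebx=4
after mov edi, 100: edi=100
after mov eax, [edi]: eax=M[100]=-3
after xor ecx, eax: ecx=7^(-3)=-6
after mov ecx, [edi]: ecx=M[100]=-3
after xor eax, ecx: eax=(-3)^(-3)=0
after sub ecx, 13: ecx=(-3)-13=-16
after add edi, 4: edi=100+4=104
after sub ebx, 1: ebx=4-1=3
cmp ebx, 0  (cmp 3,0)
jne top: taken
after mov eax, [edi]: eax=M[104]=17
after xor ecx, eax: ecx=(-16)^17=-31
after mov ecx, [edi]: ecx=M[104]=17
after xor eax, ecx: eax=17^17=0
after sub ecx, 13: ecx=17-13=4
After step 18: edi = 104.

104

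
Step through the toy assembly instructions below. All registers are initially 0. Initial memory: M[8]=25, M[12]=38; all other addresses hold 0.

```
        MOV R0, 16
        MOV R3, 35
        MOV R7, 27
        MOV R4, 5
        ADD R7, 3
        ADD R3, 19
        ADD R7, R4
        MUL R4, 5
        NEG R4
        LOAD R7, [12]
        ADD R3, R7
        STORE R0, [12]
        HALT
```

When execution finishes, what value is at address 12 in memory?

MOV R0, 16 → R0=16
MOV R3, 35 → R3=35
MOV R7, 27 → R7=27
MOV R4, 5 → R4=5
ADD R7, 3 → R7=27+3=30
ADD R3, 19 → R3=35+19=54
ADD R7, R4 → R7=30+5=35
MUL R4, 5 → R4=5*5=25
NEG R4 → R4=-(25)=-25
LOAD R7, [12] → R7=M[12]=38
ADD R3, R7 → R3=54+38=92
STORE R0, [12] → M[12]=16
halt.

16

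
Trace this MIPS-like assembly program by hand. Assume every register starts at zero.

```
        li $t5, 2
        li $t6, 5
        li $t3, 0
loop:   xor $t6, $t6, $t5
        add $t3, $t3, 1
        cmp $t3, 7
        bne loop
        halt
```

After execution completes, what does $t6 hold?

7

$t5=2
$t6=5
$t3=0
$t6=5^2=7
$t3=0+1=1
cmp $t3, 7  (cmp 1,7)
bne loop: taken
$t6=7^2=5
$t3=1+1=2
cmp $t3, 7  (cmp 2,7)
bne loop: taken
$t6=5^2=7
$t3=2+1=3
cmp $t3, 7  (cmp 3,7)
bne loop: taken
$t6=7^2=5
$t3=3+1=4
cmp $t3, 7  (cmp 4,7)
bne loop: taken
$t6=5^2=7
$t3=4+1=5
cmp $t3, 7  (cmp 5,7)
bne loop: taken
$t6=7^2=5
$t3=5+1=6
cmp $t3, 7  (cmp 6,7)
bne loop: taken
$t6=5^2=7
$t3=6+1=7
cmp $t3, 7  (cmp 7,7)
bne loop: not taken
halt.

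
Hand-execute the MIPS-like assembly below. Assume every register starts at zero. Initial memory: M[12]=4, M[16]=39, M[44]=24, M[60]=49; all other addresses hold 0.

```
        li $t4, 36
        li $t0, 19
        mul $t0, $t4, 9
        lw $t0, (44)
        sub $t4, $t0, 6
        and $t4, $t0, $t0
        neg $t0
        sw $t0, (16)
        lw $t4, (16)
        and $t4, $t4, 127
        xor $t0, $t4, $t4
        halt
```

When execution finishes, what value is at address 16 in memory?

-24

li $t4, 36 → $t4=36
li $t0, 19 → $t0=19
mul $t0, $t4, 9 → $t0=36*9=324
lw $t0, (44) → $t0=M[44]=24
sub $t4, $t0, 6 → $t4=24-6=18
and $t4, $t0, $t0 → $t4=24&24=24
neg $t0 → $t0=-(24)=-24
sw $t0, (16) → M[16]=-24
lw $t4, (16) → $t4=M[16]=-24
and $t4, $t4, 127 → $t4=(-24)&127=104
xor $t0, $t4, $t4 → $t0=104^104=0
halt.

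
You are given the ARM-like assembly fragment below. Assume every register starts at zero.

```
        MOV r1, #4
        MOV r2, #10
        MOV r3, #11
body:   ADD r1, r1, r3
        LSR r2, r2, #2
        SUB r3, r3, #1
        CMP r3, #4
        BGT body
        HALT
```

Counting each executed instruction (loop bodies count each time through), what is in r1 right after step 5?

r1=4
r2=10
r3=11
r1=4+11=15
r2=10>>2=2
After step 5: r1 = 15.

15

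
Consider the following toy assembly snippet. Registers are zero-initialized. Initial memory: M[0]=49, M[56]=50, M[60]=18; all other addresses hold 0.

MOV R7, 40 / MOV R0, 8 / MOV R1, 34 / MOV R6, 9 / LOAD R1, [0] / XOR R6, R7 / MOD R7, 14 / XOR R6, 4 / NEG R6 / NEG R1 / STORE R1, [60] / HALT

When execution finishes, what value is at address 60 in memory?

MOV R7, 40 → R7=40
MOV R0, 8 → R0=8
MOV R1, 34 → R1=34
MOV R6, 9 → R6=9
LOAD R1, [0] → R1=M[0]=49
XOR R6, R7 → R6=9^40=33
MOD R7, 14 → R7=40%14=12
XOR R6, 4 → R6=33^4=37
NEG R6 → R6=-(37)=-37
NEG R1 → R1=-(49)=-49
STORE R1, [60] → M[60]=-49
halt.

-49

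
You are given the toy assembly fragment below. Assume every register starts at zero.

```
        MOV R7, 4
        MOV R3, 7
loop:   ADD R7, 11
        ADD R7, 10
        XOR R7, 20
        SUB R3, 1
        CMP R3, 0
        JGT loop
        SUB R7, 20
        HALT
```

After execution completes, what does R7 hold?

after MOV R7, 4: R7=4
after MOV R3, 7: R3=7
after ADD R7, 11: R7=4+11=15
after ADD R7, 10: R7=15+10=25
after XOR R7, 20: R7=25^20=13
after SUB R3, 1: R3=7-1=6
CMP R3, 0  (cmp 6,0)
JGT loop: taken
after ADD R7, 11: R7=13+11=24
after ADD R7, 10: R7=24+10=34
after XOR R7, 20: R7=34^20=54
after SUB R3, 1: R3=6-1=5
CMP R3, 0  (cmp 5,0)
JGT loop: taken
after ADD R7, 11: R7=54+11=65
after ADD R7, 10: R7=65+10=75
after XOR R7, 20: R7=75^20=95
after SUB R3, 1: R3=5-1=4
CMP R3, 0  (cmp 4,0)
JGT loop: taken
after ADD R7, 11: R7=95+11=106
after ADD R7, 10: R7=106+10=116
after XOR R7, 20: R7=116^20=96
after SUB R3, 1: R3=4-1=3
CMP R3, 0  (cmp 3,0)
JGT loop: taken
after ADD R7, 11: R7=96+11=107
after ADD R7, 10: R7=107+10=117
after XOR R7, 20: R7=117^20=97
after SUB R3, 1: R3=3-1=2
CMP R3, 0  (cmp 2,0)
JGT loop: taken
after ADD R7, 11: R7=97+11=108
after ADD R7, 10: R7=108+10=118
after XOR R7, 20: R7=118^20=98
after SUB R3, 1: R3=2-1=1
CMP R3, 0  (cmp 1,0)
JGT loop: taken
after ADD R7, 11: R7=98+11=109
after ADD R7, 10: R7=109+10=119
after XOR R7, 20: R7=119^20=99
after SUB R3, 1: R3=1-1=0
CMP R3, 0  (cmp 0,0)
JGT loop: not taken
after SUB R7, 20: R7=99-20=79
halt.

79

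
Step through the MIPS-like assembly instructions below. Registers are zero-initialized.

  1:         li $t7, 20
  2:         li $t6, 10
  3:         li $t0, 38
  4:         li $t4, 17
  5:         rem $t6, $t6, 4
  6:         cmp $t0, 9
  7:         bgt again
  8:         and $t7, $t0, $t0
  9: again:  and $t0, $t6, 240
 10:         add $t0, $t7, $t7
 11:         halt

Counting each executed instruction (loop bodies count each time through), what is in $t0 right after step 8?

0

after li $t7, 20: $t7=20
after li $t6, 10: $t6=10
after li $t0, 38: $t0=38
after li $t4, 17: $t4=17
after rem $t6, $t6, 4: $t6=10%4=2
cmp $t0, 9  (cmp 38,9)
bgt again: taken
after and $t0, $t6, 240: $t0=2&240=0
After step 8: $t0 = 0.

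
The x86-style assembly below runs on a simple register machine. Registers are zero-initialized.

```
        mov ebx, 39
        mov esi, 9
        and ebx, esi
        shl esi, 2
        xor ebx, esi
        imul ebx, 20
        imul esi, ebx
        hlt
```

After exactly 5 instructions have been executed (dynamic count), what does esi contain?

36

after mov ebx, 39: ebx=39
after mov esi, 9: esi=9
after and ebx, esi: ebx=39&9=1
after shl esi, 2: esi=9<<2=36
after xor ebx, esi: ebx=1^36=37
After step 5: esi = 36.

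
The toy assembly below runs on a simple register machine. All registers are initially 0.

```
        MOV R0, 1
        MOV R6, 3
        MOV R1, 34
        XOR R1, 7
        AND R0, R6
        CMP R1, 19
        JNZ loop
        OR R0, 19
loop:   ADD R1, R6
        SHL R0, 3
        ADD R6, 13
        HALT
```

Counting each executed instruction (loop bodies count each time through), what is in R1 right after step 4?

37

after MOV R0, 1: R0=1
after MOV R6, 3: R6=3
after MOV R1, 34: R1=34
after XOR R1, 7: R1=34^7=37
After step 4: R1 = 37.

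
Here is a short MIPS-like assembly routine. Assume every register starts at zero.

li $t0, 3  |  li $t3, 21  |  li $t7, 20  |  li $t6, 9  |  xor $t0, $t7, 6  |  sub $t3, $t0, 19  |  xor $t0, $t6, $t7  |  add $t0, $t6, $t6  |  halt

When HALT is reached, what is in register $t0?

18

li $t0, 3 → $t0=3
li $t3, 21 → $t3=21
li $t7, 20 → $t7=20
li $t6, 9 → $t6=9
xor $t0, $t7, 6 → $t0=20^6=18
sub $t3, $t0, 19 → $t3=18-19=-1
xor $t0, $t6, $t7 → $t0=9^20=29
add $t0, $t6, $t6 → $t0=9+9=18
halt.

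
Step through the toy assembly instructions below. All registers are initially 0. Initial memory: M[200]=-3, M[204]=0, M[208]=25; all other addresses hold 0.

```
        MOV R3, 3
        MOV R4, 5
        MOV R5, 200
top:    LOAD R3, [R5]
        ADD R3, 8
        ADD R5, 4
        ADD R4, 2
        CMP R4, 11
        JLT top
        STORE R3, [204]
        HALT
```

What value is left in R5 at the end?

MOV R3, 3 → R3=3
MOV R4, 5 → R4=5
MOV R5, 200 → R5=200
LOAD R3, [R5] → R3=M[200]=-3
ADD R3, 8 → R3=(-3)+8=5
ADD R5, 4 → R5=200+4=204
ADD R4, 2 → R4=5+2=7
CMP R4, 11  (cmp 7,11)
JLT top: taken
LOAD R3, [R5] → R3=M[204]=0
ADD R3, 8 → R3=0+8=8
ADD R5, 4 → R5=204+4=208
ADD R4, 2 → R4=7+2=9
CMP R4, 11  (cmp 9,11)
JLT top: taken
LOAD R3, [R5] → R3=M[208]=25
ADD R3, 8 → R3=25+8=33
ADD R5, 4 → R5=208+4=212
ADD R4, 2 → R4=9+2=11
CMP R4, 11  (cmp 11,11)
JLT top: not taken
STORE R3, [204] → M[204]=33
halt.

212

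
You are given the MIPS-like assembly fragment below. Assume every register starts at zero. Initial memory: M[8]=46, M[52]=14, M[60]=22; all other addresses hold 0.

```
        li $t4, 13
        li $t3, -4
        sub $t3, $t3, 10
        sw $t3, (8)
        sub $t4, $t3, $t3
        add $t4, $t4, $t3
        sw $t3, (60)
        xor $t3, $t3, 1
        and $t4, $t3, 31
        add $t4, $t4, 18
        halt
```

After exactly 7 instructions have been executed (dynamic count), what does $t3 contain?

-14

$t4=13
$t3=-4
$t3=(-4)-10=-14
sw $t3, (8) → M[8]=-14
$t4=(-14)-(-14)=0
$t4=0+(-14)=-14
sw $t3, (60) → M[60]=-14
After step 7: $t3 = -14.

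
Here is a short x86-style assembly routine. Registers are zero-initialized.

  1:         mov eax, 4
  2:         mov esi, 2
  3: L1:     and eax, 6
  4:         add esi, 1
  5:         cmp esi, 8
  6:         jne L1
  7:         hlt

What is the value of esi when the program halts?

8

mov eax, 4 → eax=4
mov esi, 2 → esi=2
and eax, 6 → eax=4&6=4
add esi, 1 → esi=2+1=3
cmp esi, 8  (cmp 3,8)
jne L1: taken
and eax, 6 → eax=4&6=4
add esi, 1 → esi=3+1=4
cmp esi, 8  (cmp 4,8)
jne L1: taken
and eax, 6 → eax=4&6=4
add esi, 1 → esi=4+1=5
cmp esi, 8  (cmp 5,8)
jne L1: taken
and eax, 6 → eax=4&6=4
add esi, 1 → esi=5+1=6
cmp esi, 8  (cmp 6,8)
jne L1: taken
and eax, 6 → eax=4&6=4
add esi, 1 → esi=6+1=7
cmp esi, 8  (cmp 7,8)
jne L1: taken
and eax, 6 → eax=4&6=4
add esi, 1 → esi=7+1=8
cmp esi, 8  (cmp 8,8)
jne L1: not taken
halt.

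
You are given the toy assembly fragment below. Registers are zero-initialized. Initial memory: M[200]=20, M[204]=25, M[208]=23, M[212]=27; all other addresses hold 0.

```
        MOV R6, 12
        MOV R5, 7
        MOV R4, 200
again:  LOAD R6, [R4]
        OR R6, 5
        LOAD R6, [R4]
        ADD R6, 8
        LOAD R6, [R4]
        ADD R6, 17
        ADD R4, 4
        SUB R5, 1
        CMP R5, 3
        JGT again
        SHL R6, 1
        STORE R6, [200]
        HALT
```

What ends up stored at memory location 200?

88

R6=12
R5=7
R4=200
R6=M[200]=20
R6=20|5=21
R6=M[200]=20
R6=20+8=28
R6=M[200]=20
R6=20+17=37
R4=200+4=204
R5=7-1=6
CMP R5, 3  (cmp 6,3)
JGT again: taken
R6=M[204]=25
R6=25|5=29
R6=M[204]=25
R6=25+8=33
R6=M[204]=25
R6=25+17=42
R4=204+4=208
R5=6-1=5
CMP R5, 3  (cmp 5,3)
JGT again: taken
R6=M[208]=23
R6=23|5=23
R6=M[208]=23
R6=23+8=31
R6=M[208]=23
R6=23+17=40
R4=208+4=212
R5=5-1=4
CMP R5, 3  (cmp 4,3)
JGT again: taken
R6=M[212]=27
R6=27|5=31
R6=M[212]=27
R6=27+8=35
R6=M[212]=27
R6=27+17=44
R4=212+4=216
R5=4-1=3
CMP R5, 3  (cmp 3,3)
JGT again: not taken
R6=44<<1=88
STORE R6, [200] → M[200]=88
halt.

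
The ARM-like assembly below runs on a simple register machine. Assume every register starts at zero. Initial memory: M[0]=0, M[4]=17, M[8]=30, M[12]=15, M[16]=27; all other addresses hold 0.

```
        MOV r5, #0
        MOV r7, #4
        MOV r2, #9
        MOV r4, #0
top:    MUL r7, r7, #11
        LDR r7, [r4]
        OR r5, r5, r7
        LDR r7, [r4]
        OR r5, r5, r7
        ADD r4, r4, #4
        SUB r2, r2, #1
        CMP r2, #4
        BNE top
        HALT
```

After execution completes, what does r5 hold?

31

MOV r5, #0 → r5=0
MOV r7, #4 → r7=4
MOV r2, #9 → r2=9
MOV r4, #0 → r4=0
MUL r7, r7, #11 → r7=4*11=44
LDR r7, [r4] → r7=M[0]=0
OR r5, r5, r7 → r5=0|0=0
LDR r7, [r4] → r7=M[0]=0
OR r5, r5, r7 → r5=0|0=0
ADD r4, r4, #4 → r4=0+4=4
SUB r2, r2, #1 → r2=9-1=8
CMP r2, #4  (cmp 8,4)
BNE top: taken
MUL r7, r7, #11 → r7=0*11=0
LDR r7, [r4] → r7=M[4]=17
OR r5, r5, r7 → r5=0|17=17
LDR r7, [r4] → r7=M[4]=17
OR r5, r5, r7 → r5=17|17=17
ADD r4, r4, #4 → r4=4+4=8
SUB r2, r2, #1 → r2=8-1=7
CMP r2, #4  (cmp 7,4)
BNE top: taken
MUL r7, r7, #11 → r7=17*11=187
LDR r7, [r4] → r7=M[8]=30
OR r5, r5, r7 → r5=17|30=31
LDR r7, [r4] → r7=M[8]=30
OR r5, r5, r7 → r5=31|30=31
ADD r4, r4, #4 → r4=8+4=12
SUB r2, r2, #1 → r2=7-1=6
CMP r2, #4  (cmp 6,4)
BNE top: taken
MUL r7, r7, #11 → r7=30*11=330
LDR r7, [r4] → r7=M[12]=15
OR r5, r5, r7 → r5=31|15=31
LDR r7, [r4] → r7=M[12]=15
OR r5, r5, r7 → r5=31|15=31
ADD r4, r4, #4 → r4=12+4=16
SUB r2, r2, #1 → r2=6-1=5
CMP r2, #4  (cmp 5,4)
BNE top: taken
MUL r7, r7, #11 → r7=15*11=165
LDR r7, [r4] → r7=M[16]=27
OR r5, r5, r7 → r5=31|27=31
LDR r7, [r4] → r7=M[16]=27
OR r5, r5, r7 → r5=31|27=31
ADD r4, r4, #4 → r4=16+4=20
SUB r2, r2, #1 → r2=5-1=4
CMP r2, #4  (cmp 4,4)
BNE top: not taken
halt.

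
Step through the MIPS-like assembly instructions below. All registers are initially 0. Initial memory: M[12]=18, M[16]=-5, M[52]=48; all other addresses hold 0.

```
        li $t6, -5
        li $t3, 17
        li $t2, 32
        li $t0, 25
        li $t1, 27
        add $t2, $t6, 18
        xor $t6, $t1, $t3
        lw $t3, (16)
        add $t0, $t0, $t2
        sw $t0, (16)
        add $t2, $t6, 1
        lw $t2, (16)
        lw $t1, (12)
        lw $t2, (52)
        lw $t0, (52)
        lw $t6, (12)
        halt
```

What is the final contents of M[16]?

after li $t6, -5: $t6=-5
after li $t3, 17: $t3=17
after li $t2, 32: $t2=32
after li $t0, 25: $t0=25
after li $t1, 27: $t1=27
after add $t2, $t6, 18: $t2=(-5)+18=13
after xor $t6, $t1, $t3: $t6=27^17=10
after lw $t3, (16): $t3=M[16]=-5
after add $t0, $t0, $t2: $t0=25+13=38
sw $t0, (16) → M[16]=38
after add $t2, $t6, 1: $t2=10+1=11
after lw $t2, (16): $t2=M[16]=38
after lw $t1, (12): $t1=M[12]=18
after lw $t2, (52): $t2=M[52]=48
after lw $t0, (52): $t0=M[52]=48
after lw $t6, (12): $t6=M[12]=18
halt.

38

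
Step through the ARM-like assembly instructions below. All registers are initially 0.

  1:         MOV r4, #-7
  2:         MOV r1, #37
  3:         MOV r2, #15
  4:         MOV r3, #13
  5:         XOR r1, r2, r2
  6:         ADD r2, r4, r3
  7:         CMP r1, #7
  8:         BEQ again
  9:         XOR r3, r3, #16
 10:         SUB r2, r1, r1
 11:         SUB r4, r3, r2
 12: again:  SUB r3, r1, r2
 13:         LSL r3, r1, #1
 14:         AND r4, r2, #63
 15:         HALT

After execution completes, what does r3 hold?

0

r4=-7
r1=37
r2=15
r3=13
r1=15^15=0
r2=(-7)+13=6
CMP r1, #7  (cmp 0,7)
BEQ again: not taken
r3=13^16=29
r2=0-0=0
r4=29-0=29
r3=0-0=0
r3=0<<1=0
r4=0&63=0
halt.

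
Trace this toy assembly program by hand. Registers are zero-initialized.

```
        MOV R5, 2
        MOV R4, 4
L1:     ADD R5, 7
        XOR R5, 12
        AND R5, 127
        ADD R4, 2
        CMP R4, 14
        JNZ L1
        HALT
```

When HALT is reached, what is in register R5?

41

MOV R5, 2 → R5=2
MOV R4, 4 → R4=4
ADD R5, 7 → R5=2+7=9
XOR R5, 12 → R5=9^12=5
AND R5, 127 → R5=5&127=5
ADD R4, 2 → R4=4+2=6
CMP R4, 14  (cmp 6,14)
JNZ L1: taken
ADD R5, 7 → R5=5+7=12
XOR R5, 12 → R5=12^12=0
AND R5, 127 → R5=0&127=0
ADD R4, 2 → R4=6+2=8
CMP R4, 14  (cmp 8,14)
JNZ L1: taken
ADD R5, 7 → R5=0+7=7
XOR R5, 12 → R5=7^12=11
AND R5, 127 → R5=11&127=11
ADD R4, 2 → R4=8+2=10
CMP R4, 14  (cmp 10,14)
JNZ L1: taken
ADD R5, 7 → R5=11+7=18
XOR R5, 12 → R5=18^12=30
AND R5, 127 → R5=30&127=30
ADD R4, 2 → R4=10+2=12
CMP R4, 14  (cmp 12,14)
JNZ L1: taken
ADD R5, 7 → R5=30+7=37
XOR R5, 12 → R5=37^12=41
AND R5, 127 → R5=41&127=41
ADD R4, 2 → R4=12+2=14
CMP R4, 14  (cmp 14,14)
JNZ L1: not taken
halt.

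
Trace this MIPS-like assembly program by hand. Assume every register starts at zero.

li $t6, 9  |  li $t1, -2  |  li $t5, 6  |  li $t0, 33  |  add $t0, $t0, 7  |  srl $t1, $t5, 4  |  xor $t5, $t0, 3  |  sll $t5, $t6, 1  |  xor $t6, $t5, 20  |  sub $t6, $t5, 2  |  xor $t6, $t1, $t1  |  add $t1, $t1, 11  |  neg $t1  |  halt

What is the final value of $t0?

40

li $t6, 9 → $t6=9
li $t1, -2 → $t1=-2
li $t5, 6 → $t5=6
li $t0, 33 → $t0=33
add $t0, $t0, 7 → $t0=33+7=40
srl $t1, $t5, 4 → $t1=6>>4=0
xor $t5, $t0, 3 → $t5=40^3=43
sll $t5, $t6, 1 → $t5=9<<1=18
xor $t6, $t5, 20 → $t6=18^20=6
sub $t6, $t5, 2 → $t6=18-2=16
xor $t6, $t1, $t1 → $t6=0^0=0
add $t1, $t1, 11 → $t1=0+11=11
neg $t1 → $t1=-(11)=-11
halt.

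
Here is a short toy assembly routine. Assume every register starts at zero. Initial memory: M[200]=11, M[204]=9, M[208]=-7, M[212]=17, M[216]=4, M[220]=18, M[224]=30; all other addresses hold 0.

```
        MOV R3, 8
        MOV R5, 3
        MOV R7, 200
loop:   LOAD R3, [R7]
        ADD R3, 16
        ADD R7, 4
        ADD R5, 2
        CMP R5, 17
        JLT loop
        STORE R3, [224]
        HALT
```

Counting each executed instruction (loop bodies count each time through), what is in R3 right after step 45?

46

R3=8
R5=3
R7=200
R3=M[200]=11
R3=11+16=27
R7=200+4=204
R5=3+2=5
CMP R5, 17  (cmp 5,17)
JLT loop: taken
R3=M[204]=9
R3=9+16=25
R7=204+4=208
R5=5+2=7
CMP R5, 17  (cmp 7,17)
JLT loop: taken
R3=M[208]=-7
R3=(-7)+16=9
R7=208+4=212
R5=7+2=9
CMP R5, 17  (cmp 9,17)
JLT loop: taken
R3=M[212]=17
R3=17+16=33
R7=212+4=216
R5=9+2=11
CMP R5, 17  (cmp 11,17)
JLT loop: taken
R3=M[216]=4
R3=4+16=20
R7=216+4=220
R5=11+2=13
CMP R5, 17  (cmp 13,17)
JLT loop: taken
R3=M[220]=18
R3=18+16=34
R7=220+4=224
R5=13+2=15
CMP R5, 17  (cmp 15,17)
JLT loop: taken
R3=M[224]=30
R3=30+16=46
R7=224+4=228
R5=15+2=17
CMP R5, 17  (cmp 17,17)
JLT loop: not taken
After step 45: R3 = 46.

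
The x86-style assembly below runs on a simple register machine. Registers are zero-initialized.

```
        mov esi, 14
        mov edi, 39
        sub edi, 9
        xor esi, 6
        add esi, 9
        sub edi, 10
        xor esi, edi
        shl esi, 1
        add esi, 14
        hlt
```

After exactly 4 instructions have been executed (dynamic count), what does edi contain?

after mov esi, 14: esi=14
after mov edi, 39: edi=39
after sub edi, 9: edi=39-9=30
after xor esi, 6: esi=14^6=8
After step 4: edi = 30.

30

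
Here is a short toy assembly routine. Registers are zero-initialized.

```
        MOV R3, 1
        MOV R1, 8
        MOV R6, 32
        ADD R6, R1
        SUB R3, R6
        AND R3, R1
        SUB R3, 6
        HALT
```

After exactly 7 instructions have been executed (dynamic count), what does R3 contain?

MOV R3, 1 → R3=1
MOV R1, 8 → R1=8
MOV R6, 32 → R6=32
ADD R6, R1 → R6=32+8=40
SUB R3, R6 → R3=1-40=-39
AND R3, R1 → R3=(-39)&8=8
SUB R3, 6 → R3=8-6=2
After step 7: R3 = 2.

2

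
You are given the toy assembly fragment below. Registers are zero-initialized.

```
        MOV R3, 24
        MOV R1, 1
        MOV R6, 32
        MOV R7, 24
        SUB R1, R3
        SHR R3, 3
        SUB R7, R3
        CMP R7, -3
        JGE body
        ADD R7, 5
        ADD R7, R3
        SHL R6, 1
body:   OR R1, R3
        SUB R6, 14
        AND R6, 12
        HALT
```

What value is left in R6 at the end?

MOV R3, 24 → R3=24
MOV R1, 1 → R1=1
MOV R6, 32 → R6=32
MOV R7, 24 → R7=24
SUB R1, R3 → R1=1-24=-23
SHR R3, 3 → R3=24>>3=3
SUB R7, R3 → R7=24-3=21
CMP R7, -3  (cmp 21,-3)
JGE body: taken
OR R1, R3 → R1=(-23)|3=-21
SUB R6, 14 → R6=32-14=18
AND R6, 12 → R6=18&12=0
halt.

0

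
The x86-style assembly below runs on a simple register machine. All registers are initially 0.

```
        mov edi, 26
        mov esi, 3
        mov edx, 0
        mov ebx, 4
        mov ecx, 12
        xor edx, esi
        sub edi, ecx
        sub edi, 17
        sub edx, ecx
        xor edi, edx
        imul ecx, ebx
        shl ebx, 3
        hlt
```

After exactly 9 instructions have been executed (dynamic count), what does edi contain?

-3

edi=26
esi=3
edx=0
ebx=4
ecx=12
edx=0^3=3
edi=26-12=14
edi=14-17=-3
edx=3-12=-9
After step 9: edi = -3.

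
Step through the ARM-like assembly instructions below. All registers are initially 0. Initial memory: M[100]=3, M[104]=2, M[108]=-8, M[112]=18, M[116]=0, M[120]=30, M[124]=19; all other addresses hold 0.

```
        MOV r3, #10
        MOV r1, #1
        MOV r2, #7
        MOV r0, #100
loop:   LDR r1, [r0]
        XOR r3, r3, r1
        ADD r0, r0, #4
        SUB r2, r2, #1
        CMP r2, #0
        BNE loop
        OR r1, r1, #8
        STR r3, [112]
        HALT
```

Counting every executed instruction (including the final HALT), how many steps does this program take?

49

r3=10
r1=1
r2=7
r0=100
r1=M[100]=3
r3=10^3=9
r0=100+4=104
r2=7-1=6
CMP r2, #0  (cmp 6,0)
BNE loop: taken
r1=M[104]=2
r3=9^2=11
r0=104+4=108
r2=6-1=5
CMP r2, #0  (cmp 5,0)
BNE loop: taken
r1=M[108]=-8
r3=11^(-8)=-13
r0=108+4=112
r2=5-1=4
CMP r2, #0  (cmp 4,0)
BNE loop: taken
r1=M[112]=18
r3=(-13)^18=-31
r0=112+4=116
r2=4-1=3
CMP r2, #0  (cmp 3,0)
BNE loop: taken
r1=M[116]=0
r3=(-31)^0=-31
r0=116+4=120
r2=3-1=2
CMP r2, #0  (cmp 2,0)
BNE loop: taken
r1=M[120]=30
r3=(-31)^30=-1
r0=120+4=124
r2=2-1=1
CMP r2, #0  (cmp 1,0)
BNE loop: taken
r1=M[124]=19
r3=(-1)^19=-20
r0=124+4=128
r2=1-1=0
CMP r2, #0  (cmp 0,0)
BNE loop: not taken
r1=19|8=27
STR r3, [112] → M[112]=-20
halt.
Total executed instructions: 49.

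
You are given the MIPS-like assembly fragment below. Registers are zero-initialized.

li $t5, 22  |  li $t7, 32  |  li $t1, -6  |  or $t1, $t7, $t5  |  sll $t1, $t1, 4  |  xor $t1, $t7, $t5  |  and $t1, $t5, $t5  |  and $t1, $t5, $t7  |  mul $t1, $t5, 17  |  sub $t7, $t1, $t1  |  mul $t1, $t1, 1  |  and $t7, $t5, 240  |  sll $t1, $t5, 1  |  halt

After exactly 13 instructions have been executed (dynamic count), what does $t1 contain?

44

after li $t5, 22: $t5=22
after li $t7, 32: $t7=32
after li $t1, -6: $t1=-6
after or $t1, $t7, $t5: $t1=32|22=54
after sll $t1, $t1, 4: $t1=54<<4=864
after xor $t1, $t7, $t5: $t1=32^22=54
after and $t1, $t5, $t5: $t1=22&22=22
after and $t1, $t5, $t7: $t1=22&32=0
after mul $t1, $t5, 17: $t1=22*17=374
after sub $t7, $t1, $t1: $t7=374-374=0
after mul $t1, $t1, 1: $t1=374*1=374
after and $t7, $t5, 240: $t7=22&240=16
after sll $t1, $t5, 1: $t1=22<<1=44
After step 13: $t1 = 44.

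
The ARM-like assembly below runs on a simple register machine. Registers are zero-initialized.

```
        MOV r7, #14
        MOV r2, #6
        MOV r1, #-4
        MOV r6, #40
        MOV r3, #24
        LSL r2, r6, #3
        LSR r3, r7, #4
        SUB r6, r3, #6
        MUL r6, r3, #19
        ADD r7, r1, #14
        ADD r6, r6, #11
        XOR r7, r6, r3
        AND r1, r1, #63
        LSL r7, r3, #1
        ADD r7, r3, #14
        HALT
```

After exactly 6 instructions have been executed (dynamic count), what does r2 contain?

320

after MOV r7, #14: r7=14
after MOV r2, #6: r2=6
after MOV r1, #-4: r1=-4
after MOV r6, #40: r6=40
after MOV r3, #24: r3=24
after LSL r2, r6, #3: r2=40<<3=320
After step 6: r2 = 320.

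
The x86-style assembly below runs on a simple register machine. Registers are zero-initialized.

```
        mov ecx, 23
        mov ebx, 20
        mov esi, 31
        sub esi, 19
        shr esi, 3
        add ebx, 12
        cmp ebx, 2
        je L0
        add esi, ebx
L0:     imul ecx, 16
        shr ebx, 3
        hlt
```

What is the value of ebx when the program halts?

after mov ecx, 23: ecx=23
after mov ebx, 20: ebx=20
after mov esi, 31: esi=31
after sub esi, 19: esi=31-19=12
after shr esi, 3: esi=12>>3=1
after add ebx, 12: ebx=20+12=32
cmp ebx, 2  (cmp 32,2)
je L0: not taken
after add esi, ebx: esi=1+32=33
after imul ecx, 16: ecx=23*16=368
after shr ebx, 3: ebx=32>>3=4
halt.

4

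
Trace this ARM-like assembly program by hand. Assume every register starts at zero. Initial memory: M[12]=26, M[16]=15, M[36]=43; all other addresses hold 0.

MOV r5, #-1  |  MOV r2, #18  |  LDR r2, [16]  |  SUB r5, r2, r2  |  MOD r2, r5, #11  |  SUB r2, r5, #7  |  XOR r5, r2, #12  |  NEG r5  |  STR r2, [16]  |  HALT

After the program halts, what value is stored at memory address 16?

r5=-1
r2=18
r2=M[16]=15
r5=15-15=0
r2=0%11=0
r2=0-7=-7
r5=(-7)^12=-11
r5=-(-11)=11
STR r2, [16] → M[16]=-7
halt.

-7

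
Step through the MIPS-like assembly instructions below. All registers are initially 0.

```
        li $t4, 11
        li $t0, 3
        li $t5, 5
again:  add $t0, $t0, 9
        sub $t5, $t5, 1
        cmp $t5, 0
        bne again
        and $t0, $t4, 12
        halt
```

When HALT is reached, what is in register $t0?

after li $t4, 11: $t4=11
after li $t0, 3: $t0=3
after li $t5, 5: $t5=5
after add $t0, $t0, 9: $t0=3+9=12
after sub $t5, $t5, 1: $t5=5-1=4
cmp $t5, 0  (cmp 4,0)
bne again: taken
after add $t0, $t0, 9: $t0=12+9=21
after sub $t5, $t5, 1: $t5=4-1=3
cmp $t5, 0  (cmp 3,0)
bne again: taken
after add $t0, $t0, 9: $t0=21+9=30
after sub $t5, $t5, 1: $t5=3-1=2
cmp $t5, 0  (cmp 2,0)
bne again: taken
after add $t0, $t0, 9: $t0=30+9=39
after sub $t5, $t5, 1: $t5=2-1=1
cmp $t5, 0  (cmp 1,0)
bne again: taken
after add $t0, $t0, 9: $t0=39+9=48
after sub $t5, $t5, 1: $t5=1-1=0
cmp $t5, 0  (cmp 0,0)
bne again: not taken
after and $t0, $t4, 12: $t0=11&12=8
halt.

8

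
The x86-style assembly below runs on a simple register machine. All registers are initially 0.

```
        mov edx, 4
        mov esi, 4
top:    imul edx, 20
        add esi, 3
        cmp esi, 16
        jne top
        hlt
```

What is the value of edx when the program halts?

640000

mov edx, 4 → edx=4
mov esi, 4 → esi=4
imul edx, 20 → edx=4*20=80
add esi, 3 → esi=4+3=7
cmp esi, 16  (cmp 7,16)
jne top: taken
imul edx, 20 → edx=80*20=1600
add esi, 3 → esi=7+3=10
cmp esi, 16  (cmp 10,16)
jne top: taken
imul edx, 20 → edx=1600*20=32000
add esi, 3 → esi=10+3=13
cmp esi, 16  (cmp 13,16)
jne top: taken
imul edx, 20 → edx=32000*20=640000
add esi, 3 → esi=13+3=16
cmp esi, 16  (cmp 16,16)
jne top: not taken
halt.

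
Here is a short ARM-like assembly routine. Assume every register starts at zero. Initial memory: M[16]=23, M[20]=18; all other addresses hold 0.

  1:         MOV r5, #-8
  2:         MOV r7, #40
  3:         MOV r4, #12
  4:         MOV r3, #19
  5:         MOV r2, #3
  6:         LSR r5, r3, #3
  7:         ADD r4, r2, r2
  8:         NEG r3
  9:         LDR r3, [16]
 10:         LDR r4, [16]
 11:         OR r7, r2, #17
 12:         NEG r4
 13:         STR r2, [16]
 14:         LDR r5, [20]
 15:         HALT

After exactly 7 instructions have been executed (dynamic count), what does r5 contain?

r5=-8
r7=40
r4=12
r3=19
r2=3
r5=19>>3=2
r4=3+3=6
After step 7: r5 = 2.

2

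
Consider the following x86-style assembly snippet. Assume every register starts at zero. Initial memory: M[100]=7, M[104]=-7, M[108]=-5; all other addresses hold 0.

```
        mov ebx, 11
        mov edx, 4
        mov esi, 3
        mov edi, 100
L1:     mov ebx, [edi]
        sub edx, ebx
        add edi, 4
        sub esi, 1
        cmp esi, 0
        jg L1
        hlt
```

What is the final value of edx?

9

ebx=11
edx=4
esi=3
edi=100
ebx=M[100]=7
edx=4-7=-3
edi=100+4=104
esi=3-1=2
cmp esi, 0  (cmp 2,0)
jg L1: taken
ebx=M[104]=-7
edx=(-3)-(-7)=4
edi=104+4=108
esi=2-1=1
cmp esi, 0  (cmp 1,0)
jg L1: taken
ebx=M[108]=-5
edx=4-(-5)=9
edi=108+4=112
esi=1-1=0
cmp esi, 0  (cmp 0,0)
jg L1: not taken
halt.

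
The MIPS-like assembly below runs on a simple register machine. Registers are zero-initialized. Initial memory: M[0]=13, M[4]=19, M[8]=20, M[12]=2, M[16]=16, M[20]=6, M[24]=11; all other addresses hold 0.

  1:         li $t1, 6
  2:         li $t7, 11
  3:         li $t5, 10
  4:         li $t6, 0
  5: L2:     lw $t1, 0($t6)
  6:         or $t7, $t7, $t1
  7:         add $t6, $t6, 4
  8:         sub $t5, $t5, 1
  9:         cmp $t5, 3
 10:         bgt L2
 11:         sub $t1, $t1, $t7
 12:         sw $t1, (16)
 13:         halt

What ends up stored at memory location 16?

$t1=6
$t7=11
$t5=10
$t6=0
$t1=M[0]=13
$t7=11|13=15
$t6=0+4=4
$t5=10-1=9
cmp $t5, 3  (cmp 9,3)
bgt L2: taken
$t1=M[4]=19
$t7=15|19=31
$t6=4+4=8
$t5=9-1=8
cmp $t5, 3  (cmp 8,3)
bgt L2: taken
$t1=M[8]=20
$t7=31|20=31
$t6=8+4=12
$t5=8-1=7
cmp $t5, 3  (cmp 7,3)
bgt L2: taken
$t1=M[12]=2
$t7=31|2=31
$t6=12+4=16
$t5=7-1=6
cmp $t5, 3  (cmp 6,3)
bgt L2: taken
$t1=M[16]=16
$t7=31|16=31
$t6=16+4=20
$t5=6-1=5
cmp $t5, 3  (cmp 5,3)
bgt L2: taken
$t1=M[20]=6
$t7=31|6=31
$t6=20+4=24
$t5=5-1=4
cmp $t5, 3  (cmp 4,3)
bgt L2: taken
$t1=M[24]=11
$t7=31|11=31
$t6=24+4=28
$t5=4-1=3
cmp $t5, 3  (cmp 3,3)
bgt L2: not taken
$t1=11-31=-20
sw $t1, (16) → M[16]=-20
halt.

-20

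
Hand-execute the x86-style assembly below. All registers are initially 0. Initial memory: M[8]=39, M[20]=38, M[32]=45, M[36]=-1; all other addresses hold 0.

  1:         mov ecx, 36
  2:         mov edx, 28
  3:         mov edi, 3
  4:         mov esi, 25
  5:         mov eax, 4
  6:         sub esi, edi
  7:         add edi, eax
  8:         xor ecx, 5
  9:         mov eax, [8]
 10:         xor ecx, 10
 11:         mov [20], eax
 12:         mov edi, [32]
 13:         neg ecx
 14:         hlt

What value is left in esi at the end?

22

after mov ecx, 36: ecx=36
after mov edx, 28: edx=28
after mov edi, 3: edi=3
after mov esi, 25: esi=25
after mov eax, 4: eax=4
after sub esi, edi: esi=25-3=22
after add edi, eax: edi=3+4=7
after xor ecx, 5: ecx=36^5=33
after mov eax, [8]: eax=M[8]=39
after xor ecx, 10: ecx=33^10=43
mov [20], eax → M[20]=39
after mov edi, [32]: edi=M[32]=45
after neg ecx: ecx=-(43)=-43
halt.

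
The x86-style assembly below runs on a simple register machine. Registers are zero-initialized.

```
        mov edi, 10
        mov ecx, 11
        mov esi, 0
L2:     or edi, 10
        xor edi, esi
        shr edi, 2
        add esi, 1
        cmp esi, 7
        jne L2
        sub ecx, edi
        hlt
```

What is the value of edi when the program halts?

after mov edi, 10: edi=10
after mov ecx, 11: ecx=11
after mov esi, 0: esi=0
after or edi, 10: edi=10|10=10
after xor edi, esi: edi=10^0=10
after shr edi, 2: edi=10>>2=2
after add esi, 1: esi=0+1=1
cmp esi, 7  (cmp 1,7)
jne L2: taken
after or edi, 10: edi=2|10=10
after xor edi, esi: edi=10^1=11
after shr edi, 2: edi=11>>2=2
after add esi, 1: esi=1+1=2
cmp esi, 7  (cmp 2,7)
jne L2: taken
after or edi, 10: edi=2|10=10
after xor edi, esi: edi=10^2=8
after shr edi, 2: edi=8>>2=2
after add esi, 1: esi=2+1=3
cmp esi, 7  (cmp 3,7)
jne L2: taken
after or edi, 10: edi=2|10=10
after xor edi, esi: edi=10^3=9
after shr edi, 2: edi=9>>2=2
after add esi, 1: esi=3+1=4
cmp esi, 7  (cmp 4,7)
jne L2: taken
after or edi, 10: edi=2|10=10
after xor edi, esi: edi=10^4=14
after shr edi, 2: edi=14>>2=3
after add esi, 1: esi=4+1=5
cmp esi, 7  (cmp 5,7)
jne L2: taken
after or edi, 10: edi=3|10=11
after xor edi, esi: edi=11^5=14
after shr edi, 2: edi=14>>2=3
after add esi, 1: esi=5+1=6
cmp esi, 7  (cmp 6,7)
jne L2: taken
after or edi, 10: edi=3|10=11
after xor edi, esi: edi=11^6=13
after shr edi, 2: edi=13>>2=3
after add esi, 1: esi=6+1=7
cmp esi, 7  (cmp 7,7)
jne L2: not taken
after sub ecx, edi: ecx=11-3=8
halt.

3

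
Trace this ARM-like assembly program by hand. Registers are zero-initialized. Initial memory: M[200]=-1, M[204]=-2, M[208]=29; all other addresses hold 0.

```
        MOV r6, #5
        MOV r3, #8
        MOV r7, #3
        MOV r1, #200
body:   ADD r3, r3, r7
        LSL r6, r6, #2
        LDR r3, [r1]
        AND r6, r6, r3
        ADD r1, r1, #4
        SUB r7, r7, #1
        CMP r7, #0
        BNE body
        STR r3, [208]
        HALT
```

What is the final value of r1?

r6=5
r3=8
r7=3
r1=200
r3=8+3=11
r6=5<<2=20
r3=M[200]=-1
r6=20&(-1)=20
r1=200+4=204
r7=3-1=2
CMP r7, #0  (cmp 2,0)
BNE body: taken
r3=(-1)+2=1
r6=20<<2=80
r3=M[204]=-2
r6=80&(-2)=80
r1=204+4=208
r7=2-1=1
CMP r7, #0  (cmp 1,0)
BNE body: taken
r3=(-2)+1=-1
r6=80<<2=320
r3=M[208]=29
r6=320&29=0
r1=208+4=212
r7=1-1=0
CMP r7, #0  (cmp 0,0)
BNE body: not taken
STR r3, [208] → M[208]=29
halt.

212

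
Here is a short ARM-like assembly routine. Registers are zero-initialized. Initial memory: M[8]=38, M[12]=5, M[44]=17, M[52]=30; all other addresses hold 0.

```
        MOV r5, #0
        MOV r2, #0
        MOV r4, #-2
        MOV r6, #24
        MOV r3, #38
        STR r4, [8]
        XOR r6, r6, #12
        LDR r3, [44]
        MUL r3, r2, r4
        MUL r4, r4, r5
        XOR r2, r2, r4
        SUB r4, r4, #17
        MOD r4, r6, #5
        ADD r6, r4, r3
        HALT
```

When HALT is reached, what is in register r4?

0

MOV r5, #0 → r5=0
MOV r2, #0 → r2=0
MOV r4, #-2 → r4=-2
MOV r6, #24 → r6=24
MOV r3, #38 → r3=38
STR r4, [8] → M[8]=-2
XOR r6, r6, #12 → r6=24^12=20
LDR r3, [44] → r3=M[44]=17
MUL r3, r2, r4 → r3=0*(-2)=0
MUL r4, r4, r5 → r4=(-2)*0=0
XOR r2, r2, r4 → r2=0^0=0
SUB r4, r4, #17 → r4=0-17=-17
MOD r4, r6, #5 → r4=20%5=0
ADD r6, r4, r3 → r6=0+0=0
halt.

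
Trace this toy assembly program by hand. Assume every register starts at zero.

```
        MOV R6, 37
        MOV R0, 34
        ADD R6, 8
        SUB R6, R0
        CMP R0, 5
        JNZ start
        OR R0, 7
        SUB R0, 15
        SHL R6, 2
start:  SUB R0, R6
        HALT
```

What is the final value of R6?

11

MOV R6, 37 → R6=37
MOV R0, 34 → R0=34
ADD R6, 8 → R6=37+8=45
SUB R6, R0 → R6=45-34=11
CMP R0, 5  (cmp 34,5)
JNZ start: taken
SUB R0, R6 → R0=34-11=23
halt.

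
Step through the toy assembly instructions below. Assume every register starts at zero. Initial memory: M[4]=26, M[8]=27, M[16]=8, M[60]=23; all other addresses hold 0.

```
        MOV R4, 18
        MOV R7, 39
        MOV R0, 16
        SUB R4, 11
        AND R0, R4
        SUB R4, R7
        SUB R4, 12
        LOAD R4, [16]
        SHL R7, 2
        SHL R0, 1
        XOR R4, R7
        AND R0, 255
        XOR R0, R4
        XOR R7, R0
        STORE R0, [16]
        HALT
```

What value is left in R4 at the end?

R4=18
R7=39
R0=16
R4=18-11=7
R0=16&7=0
R4=7-39=-32
R4=(-32)-12=-44
R4=M[16]=8
R7=39<<2=156
R0=0<<1=0
R4=8^156=148
R0=0&255=0
R0=0^148=148
R7=156^148=8
STORE R0, [16] → M[16]=148
halt.

148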